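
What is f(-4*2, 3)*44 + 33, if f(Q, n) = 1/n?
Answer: 143/3 ≈ 47.667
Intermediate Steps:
f(-4*2, 3)*44 + 33 = 44/3 + 33 = 143/3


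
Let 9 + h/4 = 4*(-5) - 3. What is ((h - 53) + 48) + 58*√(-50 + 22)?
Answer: -133 + 116*I*√7 ≈ -133.0 + 306.91*I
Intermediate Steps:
h = -128 (h = -36 + 4*(4*(-5) - 3) = -36 + 4*(-20 - 3) = -36 + 4*(-23) = -36 - 92 = -128)
((h - 53) + 48) + 58*√(-50 + 22) = ((-128 - 53) + 48) + 58*√(-50 + 22) = (-181 + 48) + 58*√(-28) = -133 + 58*(2*I*√7) = -133 + 116*I*√7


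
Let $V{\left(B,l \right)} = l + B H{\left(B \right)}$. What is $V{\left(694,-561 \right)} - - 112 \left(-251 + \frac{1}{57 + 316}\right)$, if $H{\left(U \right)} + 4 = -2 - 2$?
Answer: $- \frac{12765813}{373} \approx -34225.0$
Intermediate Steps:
$H{\left(U \right)} = -8$ ($H{\left(U \right)} = -4 - 4 = -8$)
$V{\left(B,l \right)} = l - 8 B$ ($V{\left(B,l \right)} = l + B \left(-8\right) = l - 8 B$)
$V{\left(694,-561 \right)} - - 112 \left(-251 + \frac{1}{57 + 316}\right) = \left(-561 - 5552\right) - - 112 \left(-251 + \frac{1}{57 + 316}\right) = \left(-561 - 5552\right) - - 112 \left(-251 + \frac{1}{373}\right) = -6113 - - 112 \left(-251 + \frac{1}{373}\right) = -6113 - \left(-112\right) \left(- \frac{93622}{373}\right) = -6113 - \frac{10485664}{373} = - \frac{12765813}{373}$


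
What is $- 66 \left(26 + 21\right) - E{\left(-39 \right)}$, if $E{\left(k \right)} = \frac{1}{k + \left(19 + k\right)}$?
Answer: $- \frac{183017}{59} \approx -3102.0$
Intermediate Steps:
$E{\left(k \right)} = \frac{1}{19 + 2 k}$
$- 66 \left(26 + 21\right) - E{\left(-39 \right)} = - 66 \left(26 + 21\right) - \frac{1}{19 + 2 \left(-39\right)} = \left(-66\right) 47 - \frac{1}{19 - 78} = -3102 - \frac{1}{-59} = -3102 - - \frac{1}{59} = -3102 + \frac{1}{59} = - \frac{183017}{59}$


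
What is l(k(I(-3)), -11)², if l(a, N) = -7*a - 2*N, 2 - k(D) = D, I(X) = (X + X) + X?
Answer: 3025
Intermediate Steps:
I(X) = 3*X (I(X) = 2*X + X = 3*X)
k(D) = 2 - D
l(k(I(-3)), -11)² = (-7*(2 - 3*(-3)) - 2*(-11))² = (-7*(2 - 1*(-9)) + 22)² = (-7*(2 + 9) + 22)² = (-7*11 + 22)² = (-77 + 22)² = (-55)² = 3025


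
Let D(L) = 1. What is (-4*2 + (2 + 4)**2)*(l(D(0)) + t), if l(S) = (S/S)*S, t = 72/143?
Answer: 6020/143 ≈ 42.098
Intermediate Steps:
t = 72/143 (t = 72*(1/143) = 72/143 ≈ 0.50350)
l(S) = S (l(S) = 1*S = S)
(-4*2 + (2 + 4)**2)*(l(D(0)) + t) = (-4*2 + (2 + 4)**2)*(1 + 72/143) = (-8 + 6**2)*(215/143) = (-8 + 36)*(215/143) = 28*(215/143) = 6020/143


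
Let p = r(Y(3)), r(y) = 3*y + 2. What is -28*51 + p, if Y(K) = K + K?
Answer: -1408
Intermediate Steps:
Y(K) = 2*K
r(y) = 2 + 3*y
p = 20 (p = 2 + 3*(2*3) = 2 + 3*6 = 2 + 18 = 20)
-28*51 + p = -28*51 + 20 = -1428 + 20 = -1408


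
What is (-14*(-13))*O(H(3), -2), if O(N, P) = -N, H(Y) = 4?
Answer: -728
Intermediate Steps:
(-14*(-13))*O(H(3), -2) = (-14*(-13))*(-1*4) = 182*(-4) = -728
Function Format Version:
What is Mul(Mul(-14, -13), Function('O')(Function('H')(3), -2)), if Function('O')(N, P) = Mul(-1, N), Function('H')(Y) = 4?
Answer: -728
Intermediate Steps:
Mul(Mul(-14, -13), Function('O')(Function('H')(3), -2)) = Mul(Mul(-14, -13), Mul(-1, 4)) = Mul(182, -4) = -728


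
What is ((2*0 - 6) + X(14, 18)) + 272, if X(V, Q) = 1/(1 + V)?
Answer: 3991/15 ≈ 266.07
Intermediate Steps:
((2*0 - 6) + X(14, 18)) + 272 = ((2*0 - 6) + 1/(1 + 14)) + 272 = ((0 - 6) + 1/15) + 272 = (-6 + 1/15) + 272 = -89/15 + 272 = 3991/15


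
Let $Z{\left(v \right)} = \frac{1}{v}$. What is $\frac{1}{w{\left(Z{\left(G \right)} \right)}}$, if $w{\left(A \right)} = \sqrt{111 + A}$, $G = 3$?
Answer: $\frac{\sqrt{1002}}{334} \approx 0.094774$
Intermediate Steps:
$\frac{1}{w{\left(Z{\left(G \right)} \right)}} = \frac{1}{\sqrt{111 + \frac{1}{3}}} = \frac{1}{\sqrt{\frac{334}{3}}} = \frac{1}{\frac{1}{3} \sqrt{1002}} = \frac{\sqrt{1002}}{334}$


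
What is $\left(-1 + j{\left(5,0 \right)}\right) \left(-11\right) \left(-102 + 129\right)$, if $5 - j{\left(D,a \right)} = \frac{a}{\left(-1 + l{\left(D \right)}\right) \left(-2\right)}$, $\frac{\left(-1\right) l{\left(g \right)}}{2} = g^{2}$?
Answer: $-1188$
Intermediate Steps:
$l{\left(g \right)} = - 2 g^{2}$
$j{\left(D,a \right)} = 5 - \frac{a}{2 + 4 D^{2}}$ ($j{\left(D,a \right)} = 5 - \frac{a}{\left(-1 - 2 D^{2}\right) \left(-2\right)} = 5 - \frac{a}{2 + 4 D^{2}}$)
$\left(-1 + j{\left(5,0 \right)}\right) \left(-11\right) \left(-102 + 129\right) = \left(-1 + \frac{10 - 0 + 20 \cdot 5^{2}}{2 \left(1 + 2 \cdot 5^{2}\right)}\right) \left(-11\right) \left(-102 + 129\right) = \left(-1 + \frac{10 + 0 + 20 \cdot 25}{2 \left(1 + 2 \cdot 25\right)}\right) \left(-11\right) 27 = \left(-1 + \frac{10 + 0 + 500}{2 \left(1 + 50\right)}\right) \left(-11\right) 27 = \left(-1 + \frac{1}{2} \cdot \frac{1}{51} \cdot 510\right) \left(-11\right) 27 = \left(-1 + 5\right) \left(-11\right) 27 = 4 \left(-11\right) 27 = \left(-44\right) 27 = -1188$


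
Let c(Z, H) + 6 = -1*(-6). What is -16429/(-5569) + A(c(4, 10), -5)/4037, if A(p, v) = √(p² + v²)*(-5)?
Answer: 66184648/22482053 ≈ 2.9439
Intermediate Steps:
c(Z, H) = 0 (c(Z, H) = -6 - 1*(-6) = -6 + 6 = 0)
A(p, v) = -5*√(p² + v²)
-16429/(-5569) + A(c(4, 10), -5)/4037 = -16429/(-5569) - 5*√(0² + (-5)²)/4037 = -16429*(-1/5569) - 5*√(0 + 25)*(1/4037) = 16429/5569 - 5*√25*(1/4037) = 16429/5569 - 5*5*(1/4037) = 16429/5569 - 25*1/4037 = 16429/5569 - 25/4037 = 66184648/22482053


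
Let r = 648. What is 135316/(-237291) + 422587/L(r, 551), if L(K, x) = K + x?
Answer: 9101258903/25864719 ≈ 351.88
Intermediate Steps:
135316/(-237291) + 422587/L(r, 551) = 135316/(-237291) + 422587/(648 + 551) = 135316*(-1/237291) + 422587/1199 = -135316/237291 + 422587*(1/1199) = -135316/237291 + 38417/109 = 9101258903/25864719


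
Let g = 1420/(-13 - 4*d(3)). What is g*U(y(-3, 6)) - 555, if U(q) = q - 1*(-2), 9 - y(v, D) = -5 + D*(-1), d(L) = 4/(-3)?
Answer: -106485/23 ≈ -4629.8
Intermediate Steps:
d(L) = -4/3 (d(L) = 4*(-⅓) = -4/3)
y(v, D) = 14 + D (y(v, D) = 9 - (-5 + D*(-1)) = 9 - (-5 - D) = 9 + (5 + D) = 14 + D)
U(q) = 2 + q (U(q) = q + 2 = 2 + q)
g = -4260/23 (g = 1420/(-13 - 4*(-4/3)) = 1420/(-13 + 16/3) = 1420/(-23/3) = 1420*(-3/23) = -4260/23 ≈ -185.22)
g*U(y(-3, 6)) - 555 = -4260*(2 + (14 + 6))/23 - 555 = -4260*(2 + 20)/23 - 555 = -4260/23*22 - 555 = -93720/23 - 555 = -106485/23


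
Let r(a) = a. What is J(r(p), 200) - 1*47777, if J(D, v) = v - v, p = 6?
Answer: -47777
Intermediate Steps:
J(D, v) = 0
J(r(p), 200) - 1*47777 = 0 - 1*47777 = 0 - 47777 = -47777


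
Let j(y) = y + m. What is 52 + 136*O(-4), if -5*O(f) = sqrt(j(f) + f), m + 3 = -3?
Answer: 52 - 136*I*sqrt(14)/5 ≈ 52.0 - 101.77*I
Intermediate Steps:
m = -6 (m = -3 - 3 = -6)
j(y) = -6 + y (j(y) = y - 6 = -6 + y)
O(f) = -sqrt(-6 + 2*f)/5 (O(f) = -sqrt((-6 + f) + f)/5 = -sqrt(-6 + 2*f)/5)
52 + 136*O(-4) = 52 + 136*(-sqrt(-6 + 2*(-4))/5) = 52 + 136*(-sqrt(-6 - 8)/5) = 52 + 136*(-I*sqrt(14)/5) = 52 - 136*I*sqrt(14)/5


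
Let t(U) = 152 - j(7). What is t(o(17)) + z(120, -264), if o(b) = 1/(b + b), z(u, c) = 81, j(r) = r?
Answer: 226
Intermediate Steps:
o(b) = 1/(2*b)
t(U) = 145 (t(U) = 152 - 1*7 = 152 - 7 = 145)
t(o(17)) + z(120, -264) = 145 + 81 = 226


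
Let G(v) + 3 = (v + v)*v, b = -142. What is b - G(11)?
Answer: -381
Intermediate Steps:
G(v) = -3 + 2*v**2 (G(v) = -3 + (v + v)*v = -3 + (2*v)*v = -3 + 2*v**2)
b - G(11) = -142 - (-3 + 2*11**2) = -142 - (-3 + 2*121) = -142 - (-3 + 242) = -142 - 1*239 = -142 - 239 = -381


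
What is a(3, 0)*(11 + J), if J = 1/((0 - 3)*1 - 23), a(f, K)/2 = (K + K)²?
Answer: 0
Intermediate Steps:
a(f, K) = 8*K² (a(f, K) = 2*(K + K)² = 2*(2*K)² = 2*(4*K²) = 8*K²)
J = -1/26 (J = 1/(-3*1 - 23) = 1/(-3 - 23) = 1/(-26) = -1/26 ≈ -0.038462)
a(3, 0)*(11 + J) = (8*0²)*(11 - 1/26) = (8*0)*(285/26) = 0*(285/26) = 0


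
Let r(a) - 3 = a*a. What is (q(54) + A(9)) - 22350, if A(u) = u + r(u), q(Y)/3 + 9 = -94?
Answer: -22566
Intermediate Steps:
q(Y) = -309 (q(Y) = -27 + 3*(-94) = -27 - 282 = -309)
r(a) = 3 + a² (r(a) = 3 + a*a = 3 + a²)
A(u) = 3 + u + u² (A(u) = u + (3 + u²) = 3 + u + u²)
(q(54) + A(9)) - 22350 = (-309 + (3 + 9 + 9²)) - 22350 = (-309 + (3 + 9 + 81)) - 22350 = (-309 + 93) - 22350 = -216 - 22350 = -22566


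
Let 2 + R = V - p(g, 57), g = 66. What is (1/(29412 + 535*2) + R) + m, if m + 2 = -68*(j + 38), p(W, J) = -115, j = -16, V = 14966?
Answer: 413976043/30482 ≈ 13581.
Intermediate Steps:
R = 15079 (R = -2 + (14966 - 1*(-115)) = -2 + (14966 + 115) = -2 + 15081 = 15079)
m = -1498 (m = -2 - 68*(-16 + 38) = -2 - 68*22 = -2 - 1496 = -1498)
(1/(29412 + 535*2) + R) + m = (1/(29412 + 535*2) + 15079) - 1498 = (1/(29412 + 1070) + 15079) - 1498 = (1/30482 + 15079) - 1498 = 459638079/30482 - 1498 = 413976043/30482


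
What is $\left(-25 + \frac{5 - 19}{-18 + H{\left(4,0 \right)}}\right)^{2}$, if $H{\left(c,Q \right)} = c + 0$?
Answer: $576$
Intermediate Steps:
$H{\left(c,Q \right)} = c$
$\left(-25 + \frac{5 - 19}{-18 + H{\left(4,0 \right)}}\right)^{2} = \left(-25 + \frac{5 - 19}{-18 + 4}\right)^{2} = \left(-25 - \frac{14}{-14}\right)^{2} = \left(-25 - -1\right)^{2} = \left(-25 + 1\right)^{2} = \left(-24\right)^{2} = 576$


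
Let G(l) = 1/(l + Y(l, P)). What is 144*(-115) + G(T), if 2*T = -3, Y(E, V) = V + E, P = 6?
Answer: -49679/3 ≈ -16560.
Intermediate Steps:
Y(E, V) = E + V
T = -3/2 (T = (½)*(-3) = -3/2 ≈ -1.5000)
G(l) = 1/(6 + 2*l) (G(l) = 1/(l + (l + 6)) = 1/(l + (6 + l)) = 1/(6 + 2*l))
144*(-115) + G(T) = 144*(-115) + 1/(2*(3 - 3/2)) = -16560 + 1/(2*(3/2)) = -16560 + (½)*(⅔) = -16560 + ⅓ = -49679/3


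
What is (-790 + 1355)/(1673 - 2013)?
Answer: -113/68 ≈ -1.6618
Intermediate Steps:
(-790 + 1355)/(1673 - 2013) = 565/(-340) = 565*(-1/340) = -113/68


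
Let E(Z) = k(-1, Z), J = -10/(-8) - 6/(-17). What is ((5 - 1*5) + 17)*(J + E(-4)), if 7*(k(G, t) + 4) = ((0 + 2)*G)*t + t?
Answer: -869/28 ≈ -31.036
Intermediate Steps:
k(G, t) = -4 + t/7 + 2*G*t/7 (k(G, t) = -4 + (((0 + 2)*G)*t + t)/7 = -4 + ((2*G)*t + t)/7 = -4 + (2*G*t + t)/7 = -4 + (t + 2*G*t)/7 = -4 + (t/7 + 2*G*t/7) = -4 + t/7 + 2*G*t/7)
J = 109/68 (J = -10*(-⅛) - 6*(-1/17) = 5/4 + 6/17 = 109/68 ≈ 1.6029)
E(Z) = -4 - Z/7 (E(Z) = -4 + Z/7 + (2/7)*(-1)*Z = -4 + Z/7 - 2*Z/7 = -4 - Z/7)
((5 - 1*5) + 17)*(J + E(-4)) = ((5 - 1*5) + 17)*(109/68 + (-4 - ⅐*(-4))) = ((5 - 5) + 17)*(109/68 + (-4 + 4/7)) = (0 + 17)*(109/68 - 24/7) = 17*(-869/476) = -869/28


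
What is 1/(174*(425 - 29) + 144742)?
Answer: 1/213646 ≈ 4.6806e-6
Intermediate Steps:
1/(174*(425 - 29) + 144742) = 1/(174*396 + 144742) = 1/(68904 + 144742) = 1/213646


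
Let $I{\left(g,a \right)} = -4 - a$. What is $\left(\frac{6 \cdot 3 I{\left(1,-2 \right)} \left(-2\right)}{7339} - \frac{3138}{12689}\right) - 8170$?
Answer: $- \frac{760849861244}{93124571} \approx -8170.2$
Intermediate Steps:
$\left(\frac{6 \cdot 3 I{\left(1,-2 \right)} \left(-2\right)}{7339} - \frac{3138}{12689}\right) - 8170 = \left(\frac{6 \cdot 3 \left(-4 - -2\right) \left(-2\right)}{7339} - \frac{3138}{12689}\right) - 8170 = \left(18 \left(-4 + 2\right) \left(-2\right) \frac{1}{7339} - \frac{3138}{12689}\right) - 8170 = \left(18 \left(-2\right) \left(-2\right) \frac{1}{7339} - \frac{3138}{12689}\right) - 8170 = \left(\left(-36\right) \left(-2\right) \frac{1}{7339} - \frac{3138}{12689}\right) - 8170 = \left(72 \cdot \frac{1}{7339} - \frac{3138}{12689}\right) - 8170 = \left(\frac{72}{7339} - \frac{3138}{12689}\right) - 8170 = - \frac{22116174}{93124571} - 8170 = - \frac{760849861244}{93124571}$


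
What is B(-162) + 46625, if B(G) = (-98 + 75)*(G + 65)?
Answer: 48856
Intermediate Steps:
B(G) = -1495 - 23*G (B(G) = -23*(65 + G) = -1495 - 23*G)
B(-162) + 46625 = (-1495 - 23*(-162)) + 46625 = (-1495 + 3726) + 46625 = 2231 + 46625 = 48856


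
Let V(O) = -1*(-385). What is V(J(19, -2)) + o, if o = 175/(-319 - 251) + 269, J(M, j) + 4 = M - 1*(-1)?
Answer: 74521/114 ≈ 653.69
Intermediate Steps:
J(M, j) = -3 + M (J(M, j) = -4 + (M - 1*(-1)) = -4 + (M + 1) = -4 + (1 + M) = -3 + M)
o = 30631/114 (o = 175/(-570) + 269 = -1/570*175 + 269 = -35/114 + 269 = 30631/114 ≈ 268.69)
V(O) = 385
V(J(19, -2)) + o = 385 + 30631/114 = 74521/114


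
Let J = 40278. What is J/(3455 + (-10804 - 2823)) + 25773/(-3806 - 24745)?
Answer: -235356689/48403462 ≈ -4.8624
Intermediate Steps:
J/(3455 + (-10804 - 2823)) + 25773/(-3806 - 24745) = 40278/(3455 + (-10804 - 2823)) + 25773/(-3806 - 24745) = 40278/(3455 - 13627) + 25773/(-28551) = 40278/(-10172) + 25773*(-1/28551) = 40278*(-1/10172) - 8591/9517 = -20139/5086 - 8591/9517 = -235356689/48403462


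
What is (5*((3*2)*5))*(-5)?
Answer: -750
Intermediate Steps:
(5*((3*2)*5))*(-5) = (5*(6*5))*(-5) = (5*30)*(-5) = 150*(-5) = -750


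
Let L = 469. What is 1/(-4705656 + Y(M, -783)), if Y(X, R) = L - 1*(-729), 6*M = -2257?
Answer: -1/4704458 ≈ -2.1256e-7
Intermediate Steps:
M = -2257/6 (M = (1/6)*(-2257) = -2257/6 ≈ -376.17)
Y(X, R) = 1198 (Y(X, R) = 469 - 1*(-729) = 469 + 729 = 1198)
1/(-4705656 + Y(M, -783)) = 1/(-4705656 + 1198) = 1/(-4704458) = -1/4704458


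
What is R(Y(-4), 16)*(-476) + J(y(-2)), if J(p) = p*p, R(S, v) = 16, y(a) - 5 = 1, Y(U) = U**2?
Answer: -7580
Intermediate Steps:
y(a) = 6 (y(a) = 5 + 1 = 6)
J(p) = p**2
R(Y(-4), 16)*(-476) + J(y(-2)) = 16*(-476) + 6**2 = -7616 + 36 = -7580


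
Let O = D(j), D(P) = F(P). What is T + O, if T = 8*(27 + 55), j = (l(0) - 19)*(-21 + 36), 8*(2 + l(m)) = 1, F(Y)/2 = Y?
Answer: 119/4 ≈ 29.750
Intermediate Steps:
F(Y) = 2*Y
l(m) = -15/8 (l(m) = -2 + (⅛)*1 = -2 + ⅛ = -15/8)
j = -2505/8 (j = (-15/8 - 19)*(-21 + 36) = -167/8*15 = -2505/8 ≈ -313.13)
D(P) = 2*P
T = 656 (T = 8*82 = 656)
O = -2505/4 (O = 2*(-2505/8) = -2505/4 ≈ -626.25)
T + O = 656 - 2505/4 = 119/4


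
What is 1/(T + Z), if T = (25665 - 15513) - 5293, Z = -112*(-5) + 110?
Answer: 1/5529 ≈ 0.00018086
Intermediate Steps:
Z = 670 (Z = 560 + 110 = 670)
T = 4859 (T = 10152 - 5293 = 4859)
1/(T + Z) = 1/(4859 + 670) = 1/5529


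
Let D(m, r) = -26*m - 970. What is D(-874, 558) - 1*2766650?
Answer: -2744896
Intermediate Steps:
D(m, r) = -970 - 26*m
D(-874, 558) - 1*2766650 = (-970 - 26*(-874)) - 1*2766650 = (-970 + 22724) - 2766650 = 21754 - 2766650 = -2744896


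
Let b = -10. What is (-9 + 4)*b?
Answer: 50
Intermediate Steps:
(-9 + 4)*b = (-9 + 4)*(-10) = -5*(-10) = 50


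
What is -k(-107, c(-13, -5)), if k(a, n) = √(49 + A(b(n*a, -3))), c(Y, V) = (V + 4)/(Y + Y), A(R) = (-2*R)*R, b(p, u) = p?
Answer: -√10226/26 ≈ -3.8894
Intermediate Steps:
A(R) = -2*R²
c(Y, V) = (4 + V)/(2*Y) (c(Y, V) = (4 + V)/((2*Y)) = (4 + V)*(1/(2*Y)) = (4 + V)/(2*Y))
k(a, n) = √(49 - 2*a²*n²)
-k(-107, c(-13, -5)) = -√(49 - 2*(-107)²*((½)*(4 - 5)/(-13))²) = -√(49 - 2*11449*((½)*(-1/13)*(-1))²) = -√(49 - 2*11449*(1/26)²) = -√(49 - 2*11449*1/676) = -√(49 - 11449/338) = -√(5113/338) = -√10226/26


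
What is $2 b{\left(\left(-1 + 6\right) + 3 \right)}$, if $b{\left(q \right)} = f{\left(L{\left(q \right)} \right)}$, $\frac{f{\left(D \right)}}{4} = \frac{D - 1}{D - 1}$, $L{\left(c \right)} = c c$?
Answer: $8$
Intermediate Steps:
$L{\left(c \right)} = c^{2}$
$f{\left(D \right)} = 4$ ($f{\left(D \right)} = 4 \frac{D - 1}{D - 1} = 4 \frac{-1 + D}{-1 + D} = 4 \cdot 1 = 4$)
$b{\left(q \right)} = 4$
$2 b{\left(\left(-1 + 6\right) + 3 \right)} = 2 \cdot 4 = 8$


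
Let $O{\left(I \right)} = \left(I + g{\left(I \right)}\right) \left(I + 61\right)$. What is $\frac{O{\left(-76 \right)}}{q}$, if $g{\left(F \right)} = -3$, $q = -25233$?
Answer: $- \frac{395}{8411} \approx -0.046962$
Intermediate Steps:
$O{\left(I \right)} = \left(-3 + I\right) \left(61 + I\right)$ ($O{\left(I \right)} = \left(I - 3\right) \left(I + 61\right) = \left(-3 + I\right) \left(61 + I\right)$)
$\frac{O{\left(-76 \right)}}{q} = \frac{-183 + \left(-76\right)^{2} + 58 \left(-76\right)}{-25233} = \left(-183 + 5776 - 4408\right) \left(- \frac{1}{25233}\right) = 1185 \left(- \frac{1}{25233}\right) = - \frac{395}{8411}$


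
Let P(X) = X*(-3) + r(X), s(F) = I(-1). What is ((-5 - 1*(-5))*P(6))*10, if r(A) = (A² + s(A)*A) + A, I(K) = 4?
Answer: 0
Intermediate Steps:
s(F) = 4
r(A) = A² + 5*A (r(A) = (A² + 4*A) + A = A² + 5*A)
P(X) = -3*X + X*(5 + X) (P(X) = X*(-3) + X*(5 + X) = -3*X + X*(5 + X))
((-5 - 1*(-5))*P(6))*10 = ((-5 - 1*(-5))*(6*(2 + 6)))*10 = ((-5 + 5)*(6*8))*10 = (0*48)*10 = 0*10 = 0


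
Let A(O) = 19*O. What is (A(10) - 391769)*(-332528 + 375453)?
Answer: -16808528575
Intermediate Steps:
(A(10) - 391769)*(-332528 + 375453) = (19*10 - 391769)*(-332528 + 375453) = (190 - 391769)*42925 = -391579*42925 = -16808528575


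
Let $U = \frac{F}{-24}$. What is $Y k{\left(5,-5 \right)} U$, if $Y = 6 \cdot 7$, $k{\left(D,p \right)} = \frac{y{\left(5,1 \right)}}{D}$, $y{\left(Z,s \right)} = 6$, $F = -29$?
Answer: $\frac{609}{10} \approx 60.9$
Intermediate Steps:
$k{\left(D,p \right)} = \frac{6}{D}$
$Y = 42$
$U = \frac{29}{24}$ ($U = - \frac{29}{-24} = \left(-29\right) \left(- \frac{1}{24}\right) = \frac{29}{24} \approx 1.2083$)
$Y k{\left(5,-5 \right)} U = 42 \cdot \frac{6}{5} \cdot \frac{29}{24} = \frac{252}{5} \cdot \frac{29}{24} = \frac{609}{10}$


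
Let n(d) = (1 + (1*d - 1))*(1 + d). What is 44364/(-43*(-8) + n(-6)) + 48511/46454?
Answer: 1039514185/8686898 ≈ 119.66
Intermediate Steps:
n(d) = d*(1 + d) (n(d) = (1 + (d - 1))*(1 + d) = (1 + (-1 + d))*(1 + d) = d*(1 + d))
44364/(-43*(-8) + n(-6)) + 48511/46454 = 44364/(-43*(-8) - 6*(1 - 6)) + 48511/46454 = 44364/(344 - 6*(-5)) + 48511*(1/46454) = 44364/(344 + 30) + 48511/46454 = 44364/374 + 48511/46454 = 44364*(1/374) + 48511/46454 = 22182/187 + 48511/46454 = 1039514185/8686898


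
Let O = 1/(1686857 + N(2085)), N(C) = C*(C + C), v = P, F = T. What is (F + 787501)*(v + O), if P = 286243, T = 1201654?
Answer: 5910926172499616310/10381307 ≈ 5.6938e+11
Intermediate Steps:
F = 1201654
v = 286243
N(C) = 2*C**2 (N(C) = C*(2*C) = 2*C**2)
O = 1/10381307 (O = 1/(1686857 + 2*2085**2) = 1/(1686857 + 2*4347225) = 1/(1686857 + 8694450) = 1/10381307 ≈ 9.6327e-8)
(F + 787501)*(v + O) = (1201654 + 787501)*(286243 + 1/10381307) = 1989155*(2971576459602/10381307) = 5910926172499616310/10381307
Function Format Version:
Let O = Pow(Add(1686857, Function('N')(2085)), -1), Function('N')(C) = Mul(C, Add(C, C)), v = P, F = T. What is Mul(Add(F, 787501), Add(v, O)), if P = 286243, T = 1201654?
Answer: Rational(5910926172499616310, 10381307) ≈ 5.6938e+11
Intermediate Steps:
F = 1201654
v = 286243
Function('N')(C) = Mul(2, Pow(C, 2)) (Function('N')(C) = Mul(C, Mul(2, C)) = Mul(2, Pow(C, 2)))
O = Rational(1, 10381307) (O = Pow(Add(1686857, Mul(2, Pow(2085, 2))), -1) = Pow(Add(1686857, Mul(2, 4347225)), -1) = Pow(Add(1686857, 8694450), -1) = Pow(10381307, -1) = Rational(1, 10381307) ≈ 9.6327e-8)
Mul(Add(F, 787501), Add(v, O)) = Mul(Add(1201654, 787501), Add(286243, Rational(1, 10381307))) = Mul(1989155, Rational(2971576459602, 10381307)) = Rational(5910926172499616310, 10381307)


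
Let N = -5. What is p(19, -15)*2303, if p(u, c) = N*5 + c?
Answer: -92120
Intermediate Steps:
p(u, c) = -25 + c (p(u, c) = -5*5 + c = -25 + c)
p(19, -15)*2303 = (-25 - 15)*2303 = -40*2303 = -92120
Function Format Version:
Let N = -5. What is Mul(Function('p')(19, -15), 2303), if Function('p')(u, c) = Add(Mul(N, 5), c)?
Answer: -92120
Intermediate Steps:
Function('p')(u, c) = Add(-25, c) (Function('p')(u, c) = Add(Mul(-5, 5), c) = Add(-25, c))
Mul(Function('p')(19, -15), 2303) = Mul(Add(-25, -15), 2303) = Mul(-40, 2303) = -92120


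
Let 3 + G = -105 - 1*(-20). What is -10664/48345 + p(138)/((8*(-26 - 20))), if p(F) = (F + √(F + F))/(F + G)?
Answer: -882127/3867600 - √69/9200 ≈ -0.22898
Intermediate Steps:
G = -88 (G = -3 + (-105 - 1*(-20)) = -3 + (-105 + 20) = -3 - 85 = -88)
p(F) = (F + √2*√F)/(-88 + F) (p(F) = (F + √(F + F))/(F - 88) = (F + √(2*F))/(-88 + F) = (F + √2*√F)/(-88 + F))
-10664/48345 + p(138)/((8*(-26 - 20))) = -10664/48345 + ((138 + √2*√138)/(-88 + 138))/((8*(-26 - 20))) = -10664*1/48345 + ((138 + 2*√69)/50)/((8*(-46))) = -10664/48345 + ((138 + 2*√69)/50)/(-368) = -10664/48345 + (69/25 + √69/25)*(-1/368) = -10664/48345 + (-3/400 - √69/9200) = -882127/3867600 - √69/9200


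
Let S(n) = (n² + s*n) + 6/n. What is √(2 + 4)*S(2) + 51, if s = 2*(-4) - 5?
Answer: 51 - 19*√6 ≈ 4.4597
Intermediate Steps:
s = -13 (s = -8 - 5 = -13)
S(n) = n² - 13*n + 6/n (S(n) = (n² - 13*n) + 6/n = n² - 13*n + 6/n)
√(2 + 4)*S(2) + 51 = √(2 + 4)*((6 + 2²*(-13 + 2))/2) + 51 = √6*((6 + 4*(-11))/2) + 51 = √6*((6 - 44)/2) + 51 = √6*((½)*(-38)) + 51 = √6*(-19) + 51 = -19*√6 + 51 = 51 - 19*√6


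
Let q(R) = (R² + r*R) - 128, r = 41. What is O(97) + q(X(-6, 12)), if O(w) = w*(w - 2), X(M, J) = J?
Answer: 9723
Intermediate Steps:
q(R) = -128 + R² + 41*R (q(R) = (R² + 41*R) - 128 = -128 + R² + 41*R)
O(w) = w*(-2 + w)
O(97) + q(X(-6, 12)) = 97*(-2 + 97) + (-128 + 12² + 41*12) = 97*95 + (-128 + 144 + 492) = 9215 + 508 = 9723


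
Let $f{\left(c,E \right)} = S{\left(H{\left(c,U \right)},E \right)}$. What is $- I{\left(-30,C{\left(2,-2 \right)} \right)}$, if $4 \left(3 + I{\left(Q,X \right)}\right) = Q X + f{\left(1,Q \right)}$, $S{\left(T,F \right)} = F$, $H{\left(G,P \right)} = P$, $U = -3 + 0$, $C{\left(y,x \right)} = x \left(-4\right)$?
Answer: $\frac{141}{2} \approx 70.5$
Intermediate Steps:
$C{\left(y,x \right)} = - 4 x$
$U = -3$
$f{\left(c,E \right)} = E$
$I{\left(Q,X \right)} = -3 + \frac{Q}{4} + \frac{Q X}{4}$ ($I{\left(Q,X \right)} = -3 + \frac{Q X + Q}{4} = -3 + \frac{Q + Q X}{4} = -3 + \left(\frac{Q}{4} + \frac{Q X}{4}\right) = -3 + \frac{Q}{4} + \frac{Q X}{4}$)
$- I{\left(-30,C{\left(2,-2 \right)} \right)} = - (-3 + \frac{1}{4} \left(-30\right) + \frac{1}{4} \left(-30\right) \left(\left(-4\right) \left(-2\right)\right)) = - (-3 - \frac{15}{2} + \frac{1}{4} \left(-30\right) 8) = - (-3 - \frac{15}{2} - 60) = \left(-1\right) \left(- \frac{141}{2}\right) = \frac{141}{2}$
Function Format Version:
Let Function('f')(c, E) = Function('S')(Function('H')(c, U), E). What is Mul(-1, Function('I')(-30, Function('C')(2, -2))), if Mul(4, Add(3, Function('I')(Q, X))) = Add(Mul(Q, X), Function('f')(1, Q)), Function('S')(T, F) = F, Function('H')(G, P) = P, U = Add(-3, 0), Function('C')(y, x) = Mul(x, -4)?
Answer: Rational(141, 2) ≈ 70.500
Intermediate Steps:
Function('C')(y, x) = Mul(-4, x)
U = -3
Function('f')(c, E) = E
Function('I')(Q, X) = Add(-3, Mul(Rational(1, 4), Q), Mul(Rational(1, 4), Q, X)) (Function('I')(Q, X) = Add(-3, Mul(Rational(1, 4), Add(Mul(Q, X), Q))) = Add(-3, Mul(Rational(1, 4), Add(Q, Mul(Q, X)))) = Add(-3, Add(Mul(Rational(1, 4), Q), Mul(Rational(1, 4), Q, X))) = Add(-3, Mul(Rational(1, 4), Q), Mul(Rational(1, 4), Q, X)))
Mul(-1, Function('I')(-30, Function('C')(2, -2))) = Mul(-1, Add(-3, Mul(Rational(1, 4), -30), Mul(Rational(1, 4), -30, Mul(-4, -2)))) = Mul(-1, Add(-3, Rational(-15, 2), Mul(Rational(1, 4), -30, 8))) = Mul(-1, Add(-3, Rational(-15, 2), -60)) = Mul(-1, Rational(-141, 2)) = Rational(141, 2)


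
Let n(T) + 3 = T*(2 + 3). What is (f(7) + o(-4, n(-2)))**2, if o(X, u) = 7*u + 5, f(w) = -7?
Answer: 8649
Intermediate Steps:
n(T) = -3 + 5*T (n(T) = -3 + T*(2 + 3) = -3 + T*5 = -3 + 5*T)
o(X, u) = 5 + 7*u
(f(7) + o(-4, n(-2)))**2 = (-7 + (5 + 7*(-3 + 5*(-2))))**2 = (-7 + (5 + 7*(-3 - 10)))**2 = (-7 + (5 + 7*(-13)))**2 = (-7 + (5 - 91))**2 = (-7 - 86)**2 = (-93)**2 = 8649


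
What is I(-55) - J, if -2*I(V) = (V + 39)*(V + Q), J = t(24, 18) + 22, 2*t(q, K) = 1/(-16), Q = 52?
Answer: -1471/32 ≈ -45.969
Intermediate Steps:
t(q, K) = -1/32 (t(q, K) = (½)/(-16) = (½)*(-1/16) = -1/32)
J = 703/32 (J = -1/32 + 22 = 703/32 ≈ 21.969)
I(V) = -(39 + V)*(52 + V)/2 (I(V) = -(V + 39)*(V + 52)/2 = -(39 + V)*(52 + V)/2)
I(-55) - J = (-1014 - 91/2*(-55) - ½*(-55)²) - 1*703/32 = (-1014 + 5005/2 - ½*3025) - 703/32 = (-1014 + 5005/2 - 3025/2) - 703/32 = -24 - 703/32 = -1471/32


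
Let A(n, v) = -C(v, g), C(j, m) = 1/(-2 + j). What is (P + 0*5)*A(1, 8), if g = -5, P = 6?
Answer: -1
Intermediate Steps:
A(n, v) = -1/(-2 + v)
(P + 0*5)*A(1, 8) = (6 + 0*5)*(-1/(-2 + 8)) = (6 + 0)*(-1/6) = 6*(-1*1/6) = 6*(-1/6) = -1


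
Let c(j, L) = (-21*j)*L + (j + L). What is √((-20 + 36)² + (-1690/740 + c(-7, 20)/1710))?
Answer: √28404514645/10545 ≈ 15.983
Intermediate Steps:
c(j, L) = L + j - 21*L*j (c(j, L) = -21*L*j + (L + j) = L + j - 21*L*j)
√((-20 + 36)² + (-1690/740 + c(-7, 20)/1710)) = √((-20 + 36)² + (-1690/740 + (20 - 7 - 21*20*(-7))/1710)) = √(16² + (-1690*1/740 + (20 - 7 + 2940)*(1/1710))) = √(256 + (-169/74 + 2953*(1/1710))) = √(256 + (-169/74 + 2953/1710)) = √(256 - 17617/31635) = √(8080943/31635) = √28404514645/10545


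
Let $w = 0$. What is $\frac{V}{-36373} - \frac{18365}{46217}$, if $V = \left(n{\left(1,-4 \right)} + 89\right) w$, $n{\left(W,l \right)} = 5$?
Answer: $- \frac{18365}{46217} \approx -0.39736$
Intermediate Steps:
$V = 0$ ($V = \left(5 + 89\right) 0 = 94 \cdot 0 = 0$)
$\frac{V}{-36373} - \frac{18365}{46217} = \frac{0}{-36373} - \frac{18365}{46217} = 0 \left(- \frac{1}{36373}\right) - \frac{18365}{46217} = 0 - \frac{18365}{46217} = - \frac{18365}{46217}$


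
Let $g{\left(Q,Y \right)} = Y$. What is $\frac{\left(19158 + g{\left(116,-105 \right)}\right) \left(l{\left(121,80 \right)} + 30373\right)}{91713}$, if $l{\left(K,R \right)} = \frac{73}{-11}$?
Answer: $\frac{2121424530}{336281} \approx 6308.5$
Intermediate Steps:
$l{\left(K,R \right)} = - \frac{73}{11}$ ($l{\left(K,R \right)} = 73 \left(- \frac{1}{11}\right) = - \frac{73}{11}$)
$\frac{\left(19158 + g{\left(116,-105 \right)}\right) \left(l{\left(121,80 \right)} + 30373\right)}{91713} = \frac{\left(19158 - 105\right) \left(- \frac{73}{11} + 30373\right)}{91713} = 19053 \cdot \frac{334030}{11} \cdot \frac{1}{91713} = \frac{6364273590}{11} \cdot \frac{1}{91713} = \frac{2121424530}{336281}$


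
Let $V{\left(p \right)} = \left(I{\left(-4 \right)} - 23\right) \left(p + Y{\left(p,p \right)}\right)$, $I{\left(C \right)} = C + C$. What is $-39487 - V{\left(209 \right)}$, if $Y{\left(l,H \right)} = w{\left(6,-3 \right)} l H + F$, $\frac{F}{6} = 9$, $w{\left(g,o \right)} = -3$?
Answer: $-4093667$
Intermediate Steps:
$F = 54$ ($F = 6 \cdot 9 = 54$)
$I{\left(C \right)} = 2 C$
$Y{\left(l,H \right)} = 54 - 3 H l$ ($Y{\left(l,H \right)} = - 3 l H + 54 = - 3 H l + 54 = 54 - 3 H l$)
$V{\left(p \right)} = -1674 - 31 p + 93 p^{2}$ ($V{\left(p \right)} = \left(2 \left(-4\right) - 23\right) \left(p - \left(-54 + 3 p p\right)\right) = \left(-8 - 23\right) \left(p - \left(-54 + 3 p^{2}\right)\right) = - 31 \left(54 + p - 3 p^{2}\right) = -1674 - 31 p + 93 p^{2}$)
$-39487 - V{\left(209 \right)} = -39487 - \left(-1674 - 6479 + 93 \cdot 209^{2}\right) = -39487 - \left(-1674 - 6479 + 93 \cdot 43681\right) = -39487 - \left(-1674 - 6479 + 4062333\right) = -39487 - 4054180 = -4093667$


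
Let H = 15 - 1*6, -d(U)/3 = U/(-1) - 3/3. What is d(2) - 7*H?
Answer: -54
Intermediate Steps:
d(U) = 3 + 3*U (d(U) = -3*(U/(-1) - 3/3) = -3*(U*(-1) - 3*1/3) = -3*(-U - 1) = -3*(-1 - U) = 3 + 3*U)
H = 9 (H = 15 - 6 = 9)
d(2) - 7*H = (3 + 3*2) - 7*9 = (3 + 6) - 63 = 9 - 63 = -54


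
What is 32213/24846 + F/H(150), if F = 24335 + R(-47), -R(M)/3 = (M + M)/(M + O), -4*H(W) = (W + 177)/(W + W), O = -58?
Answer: -1692745327561/18957498 ≈ -89292.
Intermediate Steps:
H(W) = -(177 + W)/(8*W) (H(W) = -(W + 177)/(4*(W + W)) = -(177 + W)/(4*(2*W)) = -(177 + W)*1/(2*W)/4 = -(177 + W)/(8*W))
R(M) = -6*M/(-58 + M) (R(M) = -3*(M + M)/(M - 58) = -3*2*M/(-58 + M) = -6*M/(-58 + M))
F = 851631/35 (F = 24335 - 6*(-47)/(-58 - 47) = 24335 - 6*(-47)/(-105) = 24335 - 6*(-47)*(-1/105) = 24335 - 94/35 = 851631/35 ≈ 24332.)
32213/24846 + F/H(150) = 32213/24846 + 851631/(35*(((⅛)*(-177 - 1*150)/150))) = 32213*(1/24846) + 851631/(35*(((⅛)*(1/150)*(-177 - 150)))) = 32213/24846 + 851631/(35*(((⅛)*(1/150)*(-327)))) = 32213/24846 + 851631/(35*(-109/400)) = 32213/24846 + (851631/35)*(-400/109) = 32213/24846 - 68130480/763 = -1692745327561/18957498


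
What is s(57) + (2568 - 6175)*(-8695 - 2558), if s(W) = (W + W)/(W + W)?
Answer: 40589572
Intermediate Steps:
s(W) = 1 (s(W) = (2*W)/((2*W)) = (2*W)*(1/(2*W)) = 1)
s(57) + (2568 - 6175)*(-8695 - 2558) = 1 + (2568 - 6175)*(-8695 - 2558) = 1 - 3607*(-11253) = 1 + 40589571 = 40589572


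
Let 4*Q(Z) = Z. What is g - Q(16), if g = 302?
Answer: 298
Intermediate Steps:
Q(Z) = Z/4
g - Q(16) = 302 - 16/4 = 302 - 1*4 = 302 - 4 = 298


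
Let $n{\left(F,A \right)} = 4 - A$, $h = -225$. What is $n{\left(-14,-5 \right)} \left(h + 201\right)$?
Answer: $-216$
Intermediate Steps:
$n{\left(-14,-5 \right)} \left(h + 201\right) = \left(4 - -5\right) \left(-225 + 201\right) = \left(4 + 5\right) \left(-24\right) = 9 \left(-24\right) = -216$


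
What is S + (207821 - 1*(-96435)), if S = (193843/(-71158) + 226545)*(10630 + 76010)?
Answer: 698342016090664/35579 ≈ 1.9628e+10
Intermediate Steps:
S = 698331190966440/35579 (S = (193843*(-1/71158) + 226545)*86640 = (-193843/71158 + 226545)*86640 = (16120295267/71158)*86640 = 698331190966440/35579 ≈ 1.9628e+10)
S + (207821 - 1*(-96435)) = 698331190966440/35579 + (207821 - 1*(-96435)) = 698331190966440/35579 + (207821 + 96435) = 698331190966440/35579 + 304256 = 698342016090664/35579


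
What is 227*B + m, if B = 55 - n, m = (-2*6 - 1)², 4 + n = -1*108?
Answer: 38078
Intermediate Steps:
n = -112 (n = -4 - 1*108 = -4 - 108 = -112)
m = 169 (m = (-12 - 1)² = (-13)² = 169)
B = 167 (B = 55 - 1*(-112) = 55 + 112 = 167)
227*B + m = 227*167 + 169 = 37909 + 169 = 38078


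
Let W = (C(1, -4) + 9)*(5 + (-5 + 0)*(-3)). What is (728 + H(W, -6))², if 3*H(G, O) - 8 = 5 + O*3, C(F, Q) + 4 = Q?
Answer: 4748041/9 ≈ 5.2756e+5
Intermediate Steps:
C(F, Q) = -4 + Q
W = 20 (W = ((-4 - 4) + 9)*(5 + (-5 + 0)*(-3)) = (-8 + 9)*(5 - 5*(-3)) = 1*(5 + 15) = 1*20 = 20)
H(G, O) = 13/3 + O (H(G, O) = 8/3 + (5 + O*3)/3 = 8/3 + (5 + 3*O)/3 = 8/3 + (5/3 + O) = 13/3 + O)
(728 + H(W, -6))² = (728 + (13/3 - 6))² = (728 - 5/3)² = (2179/3)² = 4748041/9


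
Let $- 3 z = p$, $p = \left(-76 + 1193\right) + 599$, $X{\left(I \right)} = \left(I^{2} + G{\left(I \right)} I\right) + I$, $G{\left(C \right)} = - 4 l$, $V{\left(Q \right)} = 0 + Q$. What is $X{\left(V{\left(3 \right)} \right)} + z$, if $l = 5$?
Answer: $-620$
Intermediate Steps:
$V{\left(Q \right)} = Q$
$G{\left(C \right)} = -20$ ($G{\left(C \right)} = \left(-4\right) 5 = -20$)
$X{\left(I \right)} = I^{2} - 19 I$ ($X{\left(I \right)} = \left(I^{2} - 20 I\right) + I = I^{2} - 19 I$)
$p = 1716$ ($p = 1117 + 599 = 1716$)
$z = -572$ ($z = \left(- \frac{1}{3}\right) 1716 = -572$)
$X{\left(V{\left(3 \right)} \right)} + z = 3 \left(-19 + 3\right) - 572 = 3 \left(-16\right) - 572 = -48 - 572 = -620$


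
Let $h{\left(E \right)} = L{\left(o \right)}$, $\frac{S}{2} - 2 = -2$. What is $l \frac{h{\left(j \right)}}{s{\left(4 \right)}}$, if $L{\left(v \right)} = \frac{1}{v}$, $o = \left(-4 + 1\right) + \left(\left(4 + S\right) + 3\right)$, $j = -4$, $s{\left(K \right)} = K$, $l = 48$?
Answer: $3$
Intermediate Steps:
$S = 0$ ($S = 4 + 2 \left(-2\right) = 4 - 4 = 0$)
$o = 4$ ($o = \left(-4 + 1\right) + \left(\left(4 + 0\right) + 3\right) = -3 + \left(4 + 3\right) = -3 + 7 = 4$)
$h{\left(E \right)} = \frac{1}{4}$
$l \frac{h{\left(j \right)}}{s{\left(4 \right)}} = 48 \frac{1}{4 \cdot 4} = 48 \cdot \frac{1}{4} \cdot \frac{1}{4} = 48 \cdot \frac{1}{16} = 3$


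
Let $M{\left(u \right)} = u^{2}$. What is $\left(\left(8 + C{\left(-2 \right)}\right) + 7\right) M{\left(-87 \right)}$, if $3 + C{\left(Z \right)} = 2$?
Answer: $105966$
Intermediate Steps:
$C{\left(Z \right)} = -1$ ($C{\left(Z \right)} = -3 + 2 = -1$)
$\left(\left(8 + C{\left(-2 \right)}\right) + 7\right) M{\left(-87 \right)} = \left(\left(8 - 1\right) + 7\right) \left(-87\right)^{2} = \left(7 + 7\right) 7569 = 14 \cdot 7569 = 105966$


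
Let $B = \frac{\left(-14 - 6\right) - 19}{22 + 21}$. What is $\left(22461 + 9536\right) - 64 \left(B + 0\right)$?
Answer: $\frac{1378367}{43} \approx 32055.0$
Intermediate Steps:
$B = - \frac{39}{43}$ ($B = \frac{\left(-14 - 6\right) - 19}{43} = \left(-20 - 19\right) \frac{1}{43} = \left(-39\right) \frac{1}{43} = - \frac{39}{43} \approx -0.90698$)
$\left(22461 + 9536\right) - 64 \left(B + 0\right) = \left(22461 + 9536\right) - 64 \left(- \frac{39}{43} + 0\right) = 31997 - - \frac{2496}{43} = 31997 + \frac{2496}{43} = \frac{1378367}{43}$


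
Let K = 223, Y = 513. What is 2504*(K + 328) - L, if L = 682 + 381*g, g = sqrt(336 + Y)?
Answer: 1379022 - 381*sqrt(849) ≈ 1.3679e+6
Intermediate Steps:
g = sqrt(849) (g = sqrt(336 + 513) = sqrt(849) ≈ 29.138)
L = 682 + 381*sqrt(849) ≈ 11783.
2504*(K + 328) - L = 2504*(223 + 328) - (682 + 381*sqrt(849)) = 2504*551 + (-682 - 381*sqrt(849)) = 1379704 + (-682 - 381*sqrt(849)) = 1379022 - 381*sqrt(849)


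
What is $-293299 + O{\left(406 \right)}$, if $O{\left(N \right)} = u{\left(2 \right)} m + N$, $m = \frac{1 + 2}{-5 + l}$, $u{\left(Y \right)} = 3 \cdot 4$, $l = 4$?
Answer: $-292929$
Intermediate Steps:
$u{\left(Y \right)} = 12$
$m = -3$ ($m = \frac{1 + 2}{-5 + 4} = \frac{3}{-1} = 3 \left(-1\right) = -3$)
$O{\left(N \right)} = -36 + N$ ($O{\left(N \right)} = 12 \left(-3\right) + N = -36 + N$)
$-293299 + O{\left(406 \right)} = -293299 + \left(-36 + 406\right) = -293299 + 370 = -292929$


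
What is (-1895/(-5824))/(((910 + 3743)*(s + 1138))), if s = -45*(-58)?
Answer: 1895/101567321856 ≈ 1.8658e-8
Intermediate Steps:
s = 2610
(-1895/(-5824))/(((910 + 3743)*(s + 1138))) = (-1895/(-5824))/(((910 + 3743)*(2610 + 1138))) = (-1895*(-1/5824))/((4653*3748)) = (1895/5824)/17439444 = (1895/5824)*(1/17439444) = 1895/101567321856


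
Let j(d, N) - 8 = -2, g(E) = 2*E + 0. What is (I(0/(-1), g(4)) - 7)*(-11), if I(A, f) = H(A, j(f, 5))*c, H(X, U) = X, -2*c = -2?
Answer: 77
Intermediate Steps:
g(E) = 2*E
j(d, N) = 6 (j(d, N) = 8 - 2 = 6)
c = 1 (c = -1/2*(-2) = 1)
I(A, f) = A (I(A, f) = A*1 = A)
(I(0/(-1), g(4)) - 7)*(-11) = (0/(-1) - 7)*(-11) = (0*(-1) - 7)*(-11) = (0 - 7)*(-11) = -7*(-11) = 77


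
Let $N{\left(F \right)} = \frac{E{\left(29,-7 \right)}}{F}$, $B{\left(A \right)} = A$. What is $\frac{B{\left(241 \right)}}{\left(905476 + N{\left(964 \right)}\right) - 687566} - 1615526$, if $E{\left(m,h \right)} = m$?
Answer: $- \frac{339365903534170}{210065269} \approx -1.6155 \cdot 10^{6}$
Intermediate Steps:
$N{\left(F \right)} = \frac{29}{F}$
$\frac{B{\left(241 \right)}}{\left(905476 + N{\left(964 \right)}\right) - 687566} - 1615526 = \frac{241}{\left(905476 + \frac{29}{964}\right) - 687566} - 1615526 = \frac{241}{\frac{872878893}{964} - 687566} - 1615526 = \frac{241}{\frac{210065269}{964}} - 1615526 = 241 \cdot \frac{964}{210065269} - 1615526 = \frac{232324}{210065269} - 1615526 = - \frac{339365903534170}{210065269}$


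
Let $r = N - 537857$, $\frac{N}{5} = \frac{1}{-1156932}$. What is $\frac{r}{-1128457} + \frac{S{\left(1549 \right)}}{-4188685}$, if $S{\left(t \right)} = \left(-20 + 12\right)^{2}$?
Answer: $\frac{2606384221914850229}{5468529382703249940} \approx 0.47661$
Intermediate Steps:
$N = - \frac{5}{1156932}$ ($N = \frac{5}{-1156932} = 5 \left(- \frac{1}{1156932}\right) = - \frac{5}{1156932} \approx -4.3218 \cdot 10^{-6}$)
$S{\left(t \right)} = 64$ ($S{\left(t \right)} = \left(-8\right)^{2} = 64$)
$r = - \frac{622263974729}{1156932}$ ($r = - \frac{5}{1156932} - 537857 = - \frac{622263974729}{1156932} \approx -5.3786 \cdot 10^{5}$)
$\frac{r}{-1128457} + \frac{S{\left(1549 \right)}}{-4188685} = - \frac{622263974729}{1156932 \left(-1128457\right)} + \frac{64}{-4188685} = \left(- \frac{622263974729}{1156932}\right) \left(- \frac{1}{1128457}\right) + 64 \left(- \frac{1}{4188685}\right) = \frac{622263974729}{1305548013924} - \frac{64}{4188685} = \frac{2606384221914850229}{5468529382703249940}$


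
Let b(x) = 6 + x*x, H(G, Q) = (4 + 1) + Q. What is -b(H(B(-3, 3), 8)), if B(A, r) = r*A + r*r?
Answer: -175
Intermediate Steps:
B(A, r) = r² + A*r (B(A, r) = A*r + r² = r² + A*r)
H(G, Q) = 5 + Q
b(x) = 6 + x²
-b(H(B(-3, 3), 8)) = -(6 + (5 + 8)²) = -(6 + 13²) = -(6 + 169) = -1*175 = -175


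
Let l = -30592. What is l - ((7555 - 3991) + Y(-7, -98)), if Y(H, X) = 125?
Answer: -34281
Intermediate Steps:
l - ((7555 - 3991) + Y(-7, -98)) = -30592 - ((7555 - 3991) + 125) = -30592 - (3564 + 125) = -30592 - 1*3689 = -30592 - 3689 = -34281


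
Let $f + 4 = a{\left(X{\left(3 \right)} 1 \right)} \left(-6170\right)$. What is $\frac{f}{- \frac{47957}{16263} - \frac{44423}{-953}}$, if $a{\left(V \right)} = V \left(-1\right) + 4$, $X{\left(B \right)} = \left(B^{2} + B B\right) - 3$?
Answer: $\frac{40455024399}{26028778} \approx 1554.2$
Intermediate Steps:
$X{\left(B \right)} = -3 + 2 B^{2}$ ($X{\left(B \right)} = \left(B^{2} + B^{2}\right) - 3 = 2 B^{2} - 3 = -3 + 2 B^{2}$)
$a{\left(V \right)} = 4 - V$ ($a{\left(V \right)} = - V + 4 = 4 - V$)
$f = 67866$ ($f = -4 + \left(4 - \left(-3 + 2 \cdot 3^{2}\right) 1\right) \left(-6170\right) = -4 + \left(4 - \left(-3 + 2 \cdot 9\right) 1\right) \left(-6170\right) = -4 + \left(4 - \left(-3 + 18\right) 1\right) \left(-6170\right) = -4 + \left(4 - 15 \cdot 1\right) \left(-6170\right) = -4 + \left(4 - 15\right) \left(-6170\right) = -4 - -67870 = -4 + 67870 = 67866$)
$\frac{f}{- \frac{47957}{16263} - \frac{44423}{-953}} = \frac{67866}{- \frac{47957}{16263} - \frac{44423}{-953}} = \frac{67866}{\left(-47957\right) \frac{1}{16263} - - \frac{44423}{953}} = \frac{67866}{- \frac{3689}{1251} + \frac{44423}{953}} = \frac{67866}{\frac{52057556}{1192203}} = 67866 \cdot \frac{1192203}{52057556} = \frac{40455024399}{26028778}$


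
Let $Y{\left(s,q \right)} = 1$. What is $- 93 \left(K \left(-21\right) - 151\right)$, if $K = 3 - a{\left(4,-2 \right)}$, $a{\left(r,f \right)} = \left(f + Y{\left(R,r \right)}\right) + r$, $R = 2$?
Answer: $14043$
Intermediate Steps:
$a{\left(r,f \right)} = 1 + f + r$ ($a{\left(r,f \right)} = \left(f + 1\right) + r = \left(1 + f\right) + r = 1 + f + r$)
$K = 0$ ($K = 3 - \left(1 - 2 + 4\right) = 3 - 3 = 0$)
$- 93 \left(K \left(-21\right) - 151\right) = - 93 \left(0 \left(-21\right) - 151\right) = - 93 \left(0 - 151\right) = \left(-93\right) \left(-151\right) = 14043$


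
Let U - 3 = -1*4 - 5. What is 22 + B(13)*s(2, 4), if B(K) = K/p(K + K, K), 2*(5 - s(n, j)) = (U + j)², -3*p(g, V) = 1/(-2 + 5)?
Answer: -329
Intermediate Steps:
p(g, V) = -⅑ (p(g, V) = -1/(3*(-2 + 5)) = -⅓/3 = -⅓*⅓ = -⅑)
U = -6 (U = 3 + (-1*4 - 5) = 3 + (-4 - 5) = 3 - 9 = -6)
s(n, j) = 5 - (-6 + j)²/2
B(K) = -9*K (B(K) = K/(-⅑) = K*(-9) = -9*K)
22 + B(13)*s(2, 4) = 22 + (-9*13)*(5 - (-6 + 4)²/2) = 22 - 117*(5 - ½*(-2)²) = 22 - 117*(5 - ½*4) = 22 - 117*(5 - 2) = 22 - 117*3 = 22 - 351 = -329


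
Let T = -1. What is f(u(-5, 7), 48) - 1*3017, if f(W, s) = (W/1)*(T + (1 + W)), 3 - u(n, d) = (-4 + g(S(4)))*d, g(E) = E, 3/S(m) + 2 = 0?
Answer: -5179/4 ≈ -1294.8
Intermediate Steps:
S(m) = -3/2 (S(m) = 3/(-2 + 0) = 3/(-2) = 3*(-½) = -3/2)
u(n, d) = 3 + 11*d/2 (u(n, d) = 3 - (-4 - 3/2)*d = 3 - (-11)*d/2 = 3 + 11*d/2)
f(W, s) = W² (f(W, s) = (W/1)*(-1 + (1 + W)) = (W*1)*W = W*W = W²)
f(u(-5, 7), 48) - 1*3017 = (3 + (11/2)*7)² - 1*3017 = (3 + 77/2)² - 3017 = (83/2)² - 3017 = 6889/4 - 3017 = -5179/4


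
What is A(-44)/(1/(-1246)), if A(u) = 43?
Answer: -53578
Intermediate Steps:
A(-44)/(1/(-1246)) = 43/(1/(-1246)) = 43/(-1/1246) = 43*(-1246) = -53578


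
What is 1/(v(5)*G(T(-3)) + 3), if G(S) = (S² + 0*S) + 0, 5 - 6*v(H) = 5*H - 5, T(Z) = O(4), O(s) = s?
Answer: -1/37 ≈ -0.027027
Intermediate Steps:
T(Z) = 4
v(H) = 5/3 - 5*H/6 (v(H) = ⅚ - (5*H - 5)/6 = ⅚ - (-5 + 5*H)/6 = ⅚ + (⅚ - 5*H/6) = 5/3 - 5*H/6)
G(S) = S² (G(S) = (S² + 0) + 0 = S² + 0 = S²)
1/(v(5)*G(T(-3)) + 3) = 1/((5/3 - ⅚*5)*4² + 3) = 1/((5/3 - 25/6)*16 + 3) = 1/(-5/2*16 + 3) = 1/(-40 + 3) = 1/(-37) = -1/37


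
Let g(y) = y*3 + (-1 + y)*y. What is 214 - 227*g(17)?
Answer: -73107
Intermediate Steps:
g(y) = 3*y + y*(-1 + y)
214 - 227*g(17) = 214 - 3859*(2 + 17) = 214 - 3859*19 = 214 - 227*323 = 214 - 73321 = -73107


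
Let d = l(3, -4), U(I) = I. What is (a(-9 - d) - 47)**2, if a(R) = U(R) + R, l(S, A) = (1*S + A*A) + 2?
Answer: 11449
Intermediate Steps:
l(S, A) = 2 + S + A**2 (l(S, A) = (S + A**2) + 2 = 2 + S + A**2)
d = 21 (d = 2 + 3 + (-4)**2 = 2 + 3 + 16 = 21)
a(R) = 2*R (a(R) = R + R = 2*R)
(a(-9 - d) - 47)**2 = (2*(-9 - 1*21) - 47)**2 = (2*(-9 - 21) - 47)**2 = (2*(-30) - 47)**2 = (-60 - 47)**2 = (-107)**2 = 11449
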